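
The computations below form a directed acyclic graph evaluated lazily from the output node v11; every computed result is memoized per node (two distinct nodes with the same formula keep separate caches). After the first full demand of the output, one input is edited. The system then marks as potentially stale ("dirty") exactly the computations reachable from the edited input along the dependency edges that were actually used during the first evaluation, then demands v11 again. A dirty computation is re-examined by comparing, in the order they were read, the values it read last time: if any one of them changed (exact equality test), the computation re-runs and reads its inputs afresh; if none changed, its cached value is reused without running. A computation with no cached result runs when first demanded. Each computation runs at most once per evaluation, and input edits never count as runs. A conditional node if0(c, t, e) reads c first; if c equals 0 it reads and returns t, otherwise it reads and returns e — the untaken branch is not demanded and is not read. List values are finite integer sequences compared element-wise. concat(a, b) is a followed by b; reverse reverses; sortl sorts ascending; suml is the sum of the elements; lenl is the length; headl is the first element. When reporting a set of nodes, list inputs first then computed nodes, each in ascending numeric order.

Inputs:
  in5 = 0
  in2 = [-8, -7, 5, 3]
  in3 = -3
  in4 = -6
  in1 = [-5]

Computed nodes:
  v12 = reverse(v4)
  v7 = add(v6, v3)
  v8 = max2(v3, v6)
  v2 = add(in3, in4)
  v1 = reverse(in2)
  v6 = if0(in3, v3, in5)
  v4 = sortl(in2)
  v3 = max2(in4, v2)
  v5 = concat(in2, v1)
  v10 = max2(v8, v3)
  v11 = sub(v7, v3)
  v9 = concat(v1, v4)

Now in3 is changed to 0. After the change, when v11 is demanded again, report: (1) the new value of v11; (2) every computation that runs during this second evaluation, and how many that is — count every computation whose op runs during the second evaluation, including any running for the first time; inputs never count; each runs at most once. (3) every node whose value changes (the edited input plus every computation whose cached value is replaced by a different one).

Demanding v11 again yields -6.
5 computations run: v2, v3, v6, v7, v11.
The nodes whose values change: in3, v2, v6, v7, v11.

First demand of the output computes:
  v2 = add(-3, -6) = -9
  v3 = max2(-6, -9) = -6
  v6 = if0(in3=-3 -> else branch in5) = 0
  v7 = add(0, -6) = -6
  v11 = sub(-6, -6) = 0

After the edit, cleaning proceeds:
  v2: a read changed (in3 -3->0) — executes, giving -6.
  v3: a read changed (v2 -9->-6) — executes, giving -6 — identical to its old value.
  v6: a read changed (in3 -3->0) — executes, giving -6.
  v7: a read changed (v6 0->-6) — executes, giving -12.
  v11: a read changed (v7 -6->-12) — executes, giving -6.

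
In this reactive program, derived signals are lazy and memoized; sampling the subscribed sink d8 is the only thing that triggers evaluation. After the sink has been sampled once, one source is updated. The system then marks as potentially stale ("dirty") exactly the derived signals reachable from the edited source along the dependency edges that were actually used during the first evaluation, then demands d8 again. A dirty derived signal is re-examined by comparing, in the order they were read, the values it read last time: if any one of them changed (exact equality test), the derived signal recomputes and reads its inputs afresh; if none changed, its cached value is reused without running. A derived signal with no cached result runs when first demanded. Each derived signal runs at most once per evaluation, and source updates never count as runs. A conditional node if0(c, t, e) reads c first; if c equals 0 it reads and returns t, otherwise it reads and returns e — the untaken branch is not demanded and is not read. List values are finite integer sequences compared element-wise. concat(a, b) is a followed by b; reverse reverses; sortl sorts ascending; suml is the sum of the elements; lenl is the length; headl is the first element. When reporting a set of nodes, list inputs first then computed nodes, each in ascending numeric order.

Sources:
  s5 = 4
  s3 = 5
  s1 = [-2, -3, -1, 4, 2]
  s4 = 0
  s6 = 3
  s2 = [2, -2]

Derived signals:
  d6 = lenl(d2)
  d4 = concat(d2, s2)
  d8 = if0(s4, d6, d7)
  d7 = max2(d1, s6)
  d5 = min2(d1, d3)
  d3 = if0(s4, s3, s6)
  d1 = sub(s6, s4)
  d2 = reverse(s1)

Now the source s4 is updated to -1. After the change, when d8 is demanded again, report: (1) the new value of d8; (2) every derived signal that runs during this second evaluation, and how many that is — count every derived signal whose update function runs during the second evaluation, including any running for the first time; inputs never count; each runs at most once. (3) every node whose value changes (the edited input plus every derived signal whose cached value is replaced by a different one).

First demand of the output computes:
  d2 = reverse([-2, -3, -1, 4, 2]) = [2, 4, -1, -3, -2]
  d6 = lenl([2, 4, -1, -3, -2]) = 5
  d8 = if0(s4=0 -> then branch d6) = 5

After the edit, cleaning proceeds:
  d1: had never run; runs now, result 4.
  d7: had never run; runs now, result 4.
  d8: a read changed (s4 0->-1) — executes, giving 4.

Note the branch switch — d1, d7 had no cache and run now for the first time.

Demanding d8 again yields 4.
3 derived signals run: d1, d7, d8.
The nodes whose values change: s4, d8.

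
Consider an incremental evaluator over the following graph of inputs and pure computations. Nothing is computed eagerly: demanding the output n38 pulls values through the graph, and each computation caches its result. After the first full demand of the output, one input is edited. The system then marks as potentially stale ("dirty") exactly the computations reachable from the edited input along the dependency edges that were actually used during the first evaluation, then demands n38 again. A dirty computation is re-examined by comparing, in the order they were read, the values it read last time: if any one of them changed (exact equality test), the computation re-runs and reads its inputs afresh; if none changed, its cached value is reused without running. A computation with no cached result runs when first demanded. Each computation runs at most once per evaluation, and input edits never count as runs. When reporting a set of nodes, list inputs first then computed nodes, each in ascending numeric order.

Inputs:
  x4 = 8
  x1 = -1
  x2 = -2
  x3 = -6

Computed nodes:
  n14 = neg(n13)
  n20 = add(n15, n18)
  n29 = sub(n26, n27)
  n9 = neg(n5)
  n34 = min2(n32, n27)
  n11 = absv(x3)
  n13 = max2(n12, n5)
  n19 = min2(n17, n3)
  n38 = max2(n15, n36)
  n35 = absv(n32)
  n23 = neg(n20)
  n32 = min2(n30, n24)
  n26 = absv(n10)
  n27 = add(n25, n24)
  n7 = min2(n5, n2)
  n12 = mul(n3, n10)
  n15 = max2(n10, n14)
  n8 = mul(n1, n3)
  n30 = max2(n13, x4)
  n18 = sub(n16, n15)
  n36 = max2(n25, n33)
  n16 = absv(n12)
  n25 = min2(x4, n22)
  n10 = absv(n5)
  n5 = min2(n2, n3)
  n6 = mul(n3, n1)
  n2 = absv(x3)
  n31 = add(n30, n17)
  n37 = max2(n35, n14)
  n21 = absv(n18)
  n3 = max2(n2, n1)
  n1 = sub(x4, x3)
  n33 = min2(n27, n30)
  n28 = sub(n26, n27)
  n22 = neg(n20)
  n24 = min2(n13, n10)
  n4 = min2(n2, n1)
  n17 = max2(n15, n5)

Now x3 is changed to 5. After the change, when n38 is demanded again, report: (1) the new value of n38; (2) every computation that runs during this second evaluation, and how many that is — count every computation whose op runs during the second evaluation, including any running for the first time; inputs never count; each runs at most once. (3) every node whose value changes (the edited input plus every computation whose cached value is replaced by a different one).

Initial pass — values computed on the first demand:
  n1 = sub(8, -6) = 14
  n2 = absv(-6) = 6
  n3 = max2(6, 14) = 14
  n5 = min2(6, 14) = 6
  n10 = absv(6) = 6
  n12 = mul(14, 6) = 84
  n13 = max2(84, 6) = 84
  n14 = neg(84) = -84
  n15 = max2(6, -84) = 6
  n16 = absv(84) = 84
  n18 = sub(84, 6) = 78
  n20 = add(6, 78) = 84
  n22 = neg(84) = -84
  n24 = min2(84, 6) = 6
  n25 = min2(8, -84) = -84
  n27 = add(-84, 6) = -78
  n30 = max2(84, 8) = 84
  n33 = min2(-78, 84) = -78
  n36 = max2(-84, -78) = -78
  n38 = max2(6, -78) = 6

Second demand — change propagation:
  n1: re-runs because x3 -6->5; new result 3.
  n2: re-runs because x3 -6->5; new result 5.
  n3: re-runs because n2 6->5; n1 14->3; new result 5.
  n5: re-runs because n2 6->5; n3 14->5; new result 5.
  n10: re-runs because n5 6->5; new result 5.
  n12: re-runs because n3 14->5; n10 6->5; new result 25.
  n13: re-runs because n12 84->25; n5 6->5; new result 25.
  n14: re-runs because n13 84->25; new result -25.
  n15: re-runs because n10 6->5; n14 -84->-25; new result 5.
  n16: re-runs because n12 84->25; new result 25.
  n18: re-runs because n16 84->25; n15 6->5; new result 20.
  n20: re-runs because n15 6->5; n18 78->20; new result 25.
  n22: re-runs because n20 84->25; new result -25.
  n24: re-runs because n13 84->25; n10 6->5; new result 5.
  n25: re-runs because n22 -84->-25; new result -25.
  n27: re-runs because n25 -84->-25; n24 6->5; new result -20.
  n30: re-runs because n13 84->25; new result 25.
  n33: re-runs because n27 -78->-20; n30 84->25; new result -20.
  n36: re-runs because n25 -84->-25; n33 -78->-20; new result -20.
  n38: re-runs because n15 6->5; n36 -78->-20; new result 5.

n38 now evaluates to 5.
Run set: n1, n2, n3, n5, n10, n12, n13, n14, n15, n16, n18, n20, n22, n24, n25, n27, n30, n33, n36, n38 (20 run).
Changed values: x3, n1, n2, n3, n5, n10, n12, n13, n14, n15, n16, n18, n20, n22, n24, n25, n27, n30, n33, n36, n38.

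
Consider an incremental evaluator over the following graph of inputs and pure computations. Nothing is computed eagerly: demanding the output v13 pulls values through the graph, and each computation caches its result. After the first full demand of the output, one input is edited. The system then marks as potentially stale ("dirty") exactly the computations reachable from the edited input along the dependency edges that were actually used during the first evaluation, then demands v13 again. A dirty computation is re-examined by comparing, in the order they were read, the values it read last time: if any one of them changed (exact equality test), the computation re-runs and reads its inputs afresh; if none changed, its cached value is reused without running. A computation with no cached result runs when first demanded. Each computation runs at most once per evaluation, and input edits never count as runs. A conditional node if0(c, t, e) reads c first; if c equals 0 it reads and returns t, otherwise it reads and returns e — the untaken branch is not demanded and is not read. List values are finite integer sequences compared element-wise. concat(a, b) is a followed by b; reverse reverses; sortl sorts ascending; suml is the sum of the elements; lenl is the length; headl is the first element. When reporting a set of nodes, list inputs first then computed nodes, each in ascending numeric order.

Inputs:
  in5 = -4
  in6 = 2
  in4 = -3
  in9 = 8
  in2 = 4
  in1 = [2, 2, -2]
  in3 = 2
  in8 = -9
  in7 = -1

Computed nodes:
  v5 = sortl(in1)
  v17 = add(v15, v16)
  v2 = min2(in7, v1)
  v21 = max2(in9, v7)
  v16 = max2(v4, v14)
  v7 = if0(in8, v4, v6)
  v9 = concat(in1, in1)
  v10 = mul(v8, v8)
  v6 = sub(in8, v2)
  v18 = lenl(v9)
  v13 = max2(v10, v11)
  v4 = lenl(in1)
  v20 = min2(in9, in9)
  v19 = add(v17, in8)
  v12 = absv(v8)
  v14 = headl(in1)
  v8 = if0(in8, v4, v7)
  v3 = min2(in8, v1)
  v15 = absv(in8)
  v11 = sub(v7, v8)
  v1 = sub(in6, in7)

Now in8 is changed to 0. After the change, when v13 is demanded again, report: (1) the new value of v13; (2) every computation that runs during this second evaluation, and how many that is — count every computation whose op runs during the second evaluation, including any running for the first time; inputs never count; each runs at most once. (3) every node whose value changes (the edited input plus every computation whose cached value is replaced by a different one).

v13 now evaluates to 9.
Run set: v4, v7, v8, v10, v11, v13 (6 run).
Changed values: in8, v7, v8, v10, v13.
The important point: the flipped condition redirects demand; v6 is left stale, never re-checked.

Initial pass — values computed on the first demand:
  v1 = sub(2, -1) = 3
  v2 = min2(-1, 3) = -1
  v6 = sub(-9, -1) = -8
  v7 = if0(in8=-9 -> else branch v6) = -8
  v8 = if0(in8=-9 -> else branch v7) = -8
  v10 = mul(-8, -8) = 64
  v11 = sub(-8, -8) = 0
  v13 = max2(64, 0) = 64

Second demand — change propagation:
  v4: newly demanded (no cache) — executes and yields 3.
  v6: dirty yet unreached — the second evaluation never asks for it.
  v7: re-runs because in8 -9->0; new result 3.
  v8: re-runs because in8 -9->0; v7 -8->3; new result 3.
  v10: re-runs because v8 -8->3; v8 -8->3; new result 9.
  v11: re-runs because v7 -8->3; v8 -8->3; new result 0 (unchanged).
  v13: re-runs because v10 64->9; new result 9.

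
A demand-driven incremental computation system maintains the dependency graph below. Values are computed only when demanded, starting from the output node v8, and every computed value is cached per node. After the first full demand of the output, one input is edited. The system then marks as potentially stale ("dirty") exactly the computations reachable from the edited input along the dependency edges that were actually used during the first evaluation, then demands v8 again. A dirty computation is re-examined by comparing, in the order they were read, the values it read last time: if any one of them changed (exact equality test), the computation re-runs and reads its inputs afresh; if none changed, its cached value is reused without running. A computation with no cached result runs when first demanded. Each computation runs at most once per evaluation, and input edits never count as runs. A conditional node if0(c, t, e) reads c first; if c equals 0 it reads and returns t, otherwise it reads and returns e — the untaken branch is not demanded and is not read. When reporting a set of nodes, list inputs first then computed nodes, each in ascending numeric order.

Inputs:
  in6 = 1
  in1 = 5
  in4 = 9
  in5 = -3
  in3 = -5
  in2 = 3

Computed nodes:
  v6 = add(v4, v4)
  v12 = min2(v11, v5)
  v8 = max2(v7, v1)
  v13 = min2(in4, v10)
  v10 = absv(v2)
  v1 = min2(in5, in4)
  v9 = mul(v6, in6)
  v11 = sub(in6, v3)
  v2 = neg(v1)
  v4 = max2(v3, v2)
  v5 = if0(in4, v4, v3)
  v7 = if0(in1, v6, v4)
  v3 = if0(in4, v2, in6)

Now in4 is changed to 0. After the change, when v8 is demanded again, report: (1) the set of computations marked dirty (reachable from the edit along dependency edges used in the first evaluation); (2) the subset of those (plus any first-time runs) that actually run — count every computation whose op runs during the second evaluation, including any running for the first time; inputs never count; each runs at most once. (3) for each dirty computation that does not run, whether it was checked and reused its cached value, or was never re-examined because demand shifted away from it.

Marked dirty: v1, v2, v3, v4, v7, v8.
Computations that run: v1, v3, v4 — 3 in total.
Checked but reused from cache: v2, v7, v8.
Key observation: the cutoff stops propagation at v2 — its inputs' values are unchanged, so it reuses its cache.

First evaluation (everything demanded from the output):
  v1 = min2(-3, 9) = -3
  v2 = neg(-3) = 3
  v3 = if0(in4=9 -> else branch in6) = 1
  v4 = max2(1, 3) = 3
  v7 = if0(in1=5 -> else branch v4) = 3
  v8 = max2(3, -3) = 3

Propagation after the edit:
  v1: runs — in4 9->0; result -3 (same value as before).
  v2: checked — values it read are unchanged (v1 unchanged); reused cached 3 without running.
  v3: runs — in4 9->0; result 3.
  v4: runs — v3 1->3; result 3 (same value as before).
  v7: checked — values it read are unchanged (in1 unchanged, v4 unchanged); reused cached 3 without running.
  v8: checked — values it read are unchanged (v7 unchanged, v1 unchanged); reused cached 3 without running.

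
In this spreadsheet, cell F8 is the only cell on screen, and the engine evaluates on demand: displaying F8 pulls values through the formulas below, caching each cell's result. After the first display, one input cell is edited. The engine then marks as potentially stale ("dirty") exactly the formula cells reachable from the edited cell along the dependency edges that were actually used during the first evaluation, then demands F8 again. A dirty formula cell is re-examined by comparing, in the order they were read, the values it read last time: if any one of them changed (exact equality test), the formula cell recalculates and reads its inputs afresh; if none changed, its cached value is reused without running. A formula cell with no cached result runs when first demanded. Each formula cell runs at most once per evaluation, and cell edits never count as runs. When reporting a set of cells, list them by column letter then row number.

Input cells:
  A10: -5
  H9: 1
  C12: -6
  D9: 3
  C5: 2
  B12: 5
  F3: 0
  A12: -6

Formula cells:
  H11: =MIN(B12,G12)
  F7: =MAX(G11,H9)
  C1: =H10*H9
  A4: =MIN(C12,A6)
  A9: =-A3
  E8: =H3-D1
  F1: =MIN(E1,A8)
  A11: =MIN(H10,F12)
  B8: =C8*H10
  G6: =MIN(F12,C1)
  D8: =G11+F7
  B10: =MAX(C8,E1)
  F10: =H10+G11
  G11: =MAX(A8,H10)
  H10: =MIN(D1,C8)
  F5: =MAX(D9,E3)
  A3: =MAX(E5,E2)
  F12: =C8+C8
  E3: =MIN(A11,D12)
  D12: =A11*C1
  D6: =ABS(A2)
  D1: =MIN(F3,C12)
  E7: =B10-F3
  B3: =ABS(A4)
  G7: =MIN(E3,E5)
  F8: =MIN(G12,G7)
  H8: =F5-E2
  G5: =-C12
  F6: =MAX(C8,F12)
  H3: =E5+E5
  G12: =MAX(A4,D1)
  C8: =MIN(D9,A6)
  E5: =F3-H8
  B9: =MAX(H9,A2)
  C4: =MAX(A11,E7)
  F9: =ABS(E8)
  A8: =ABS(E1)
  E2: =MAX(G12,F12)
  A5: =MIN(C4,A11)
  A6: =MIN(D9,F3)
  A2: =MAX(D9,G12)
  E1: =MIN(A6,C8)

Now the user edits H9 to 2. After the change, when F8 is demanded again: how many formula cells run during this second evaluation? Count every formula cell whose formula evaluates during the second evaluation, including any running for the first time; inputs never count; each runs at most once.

Initial pass — values computed on the first demand:
  A6 = MIN(3, 0) = 0
  A4 = MIN(-6, 0) = -6
  C8 = MIN(3, 0) = 0
  D1 = MIN(0, -6) = -6
  F12 = 0 + 0 = 0
  G12 = MAX(-6, -6) = -6
  E2 = MAX(-6, 0) = 0
  H10 = MIN(-6, 0) = -6
  A11 = MIN(-6, 0) = -6
  C1 = -6 * 1 = -6
  D12 = -6 * -6 = 36
  E3 = MIN(-6, 36) = -6
  F5 = MAX(3, -6) = 3
  H8 = 3 - 0 = 3
  E5 = 0 - 3 = -3
  G7 = MIN(-6, -3) = -6
  F8 = MIN(-6, -6) = -6

Second demand — change propagation:
  C1: re-runs because H9 1->2; new result -12.
  D12: re-runs because C1 -6->-12; new result 72.
  E3: re-runs because D12 36->72; new result -6 (unchanged).
  F5: re-examined; everything it read last time is the same (D9 unchanged, E3 unchanged) — cache 3 kept, no run.
  H8: re-examined; everything it read last time is the same (F5 unchanged, E2 unchanged) — cache 3 kept, no run.
  E5: re-examined; everything it read last time is the same (F3 unchanged, H8 unchanged) — cache -3 kept, no run.
  G7: re-examined; everything it read last time is the same (E3 unchanged, E5 unchanged) — cache -6 kept, no run.
  F8: re-examined; everything it read last time is the same (G12 unchanged, G7 unchanged) — cache -6 kept, no run.

The important point: E3 recomputes to an identical value, and the output ends up unchanged.

Run set: C1, D12, E3 (3 run).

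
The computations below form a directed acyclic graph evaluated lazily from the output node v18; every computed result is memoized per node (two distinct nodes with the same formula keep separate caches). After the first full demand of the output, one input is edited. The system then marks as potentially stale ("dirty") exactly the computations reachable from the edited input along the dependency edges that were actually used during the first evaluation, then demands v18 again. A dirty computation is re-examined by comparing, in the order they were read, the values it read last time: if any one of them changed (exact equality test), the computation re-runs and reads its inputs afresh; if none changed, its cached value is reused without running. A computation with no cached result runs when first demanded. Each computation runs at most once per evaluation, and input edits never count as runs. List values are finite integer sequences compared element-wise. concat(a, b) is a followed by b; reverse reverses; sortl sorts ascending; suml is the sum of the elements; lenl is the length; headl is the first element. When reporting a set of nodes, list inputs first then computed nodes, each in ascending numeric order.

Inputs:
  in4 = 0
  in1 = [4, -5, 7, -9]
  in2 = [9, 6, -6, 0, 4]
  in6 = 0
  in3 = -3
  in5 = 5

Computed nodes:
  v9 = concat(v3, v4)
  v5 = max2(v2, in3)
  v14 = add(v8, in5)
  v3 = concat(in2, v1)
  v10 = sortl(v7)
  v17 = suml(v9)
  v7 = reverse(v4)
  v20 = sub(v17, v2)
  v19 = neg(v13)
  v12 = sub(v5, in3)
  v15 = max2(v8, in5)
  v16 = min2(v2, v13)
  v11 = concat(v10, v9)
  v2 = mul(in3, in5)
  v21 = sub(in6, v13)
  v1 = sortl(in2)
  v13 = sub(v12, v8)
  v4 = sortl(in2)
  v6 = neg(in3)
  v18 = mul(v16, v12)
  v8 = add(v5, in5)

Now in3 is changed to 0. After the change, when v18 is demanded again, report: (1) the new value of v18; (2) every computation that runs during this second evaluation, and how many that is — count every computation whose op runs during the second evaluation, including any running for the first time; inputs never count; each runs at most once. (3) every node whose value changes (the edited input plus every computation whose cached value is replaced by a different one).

First demand of the output computes:
  v2 = mul(-3, 5) = -15
  v5 = max2(-15, -3) = -3
  v8 = add(-3, 5) = 2
  v12 = sub(-3, -3) = 0
  v13 = sub(0, 2) = -2
  v16 = min2(-15, -2) = -15
  v18 = mul(-15, 0) = 0

After the edit, cleaning proceeds:
  v2: a read changed (in3 -3->0) — executes, giving 0.
  v5: a read changed (v2 -15->0; in3 -3->0) — executes, giving 0.
  v8: a read changed (v5 -3->0) — executes, giving 5.
  v12: a read changed (v5 -3->0; in3 -3->0) — executes, giving 0 — identical to its old value.
  v13: a read changed (v8 2->5) — executes, giving -5.
  v16: a read changed (v2 -15->0; v13 -2->-5) — executes, giving -5.
  v18: a read changed (v16 -15->-5) — executes, giving 0 — identical to its old value.

Demanding v18 again yields 0.
7 computations run: v2, v5, v8, v12, v13, v16, v18.
The nodes whose values change: in3, v2, v5, v8, v13, v16.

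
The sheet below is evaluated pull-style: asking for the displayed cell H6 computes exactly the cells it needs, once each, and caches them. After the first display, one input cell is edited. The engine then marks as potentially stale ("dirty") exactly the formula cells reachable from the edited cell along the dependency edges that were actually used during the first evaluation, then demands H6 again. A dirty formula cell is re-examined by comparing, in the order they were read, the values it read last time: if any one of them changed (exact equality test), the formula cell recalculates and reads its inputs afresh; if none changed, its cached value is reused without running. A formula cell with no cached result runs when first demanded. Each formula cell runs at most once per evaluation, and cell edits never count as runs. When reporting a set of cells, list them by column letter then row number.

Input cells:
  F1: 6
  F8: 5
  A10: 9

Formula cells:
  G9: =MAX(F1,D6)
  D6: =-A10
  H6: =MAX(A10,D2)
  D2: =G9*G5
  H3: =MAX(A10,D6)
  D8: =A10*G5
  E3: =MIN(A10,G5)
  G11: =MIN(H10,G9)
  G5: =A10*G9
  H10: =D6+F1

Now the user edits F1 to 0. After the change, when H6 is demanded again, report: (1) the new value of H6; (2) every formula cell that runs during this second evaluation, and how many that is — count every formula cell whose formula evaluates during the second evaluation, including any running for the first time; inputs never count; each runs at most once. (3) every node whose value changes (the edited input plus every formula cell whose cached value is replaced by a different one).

First demand of the output computes:
  D6 = -(9) = -9
  G9 = MAX(6, -9) = 6
  G5 = 9 * 6 = 54
  D2 = 6 * 54 = 324
  H6 = MAX(9, 324) = 324

After the edit, cleaning proceeds:
  G9: a read changed (F1 6->0) — executes, giving 0.
  G5: a read changed (G9 6->0) — executes, giving 0.
  D2: a read changed (G9 6->0; G5 54->0) — executes, giving 0.
  H6: a read changed (D2 324->0) — executes, giving 9.

Demanding H6 again yields 9.
4 formula cells run: D2, G5, G9, H6.
The nodes whose values change: D2, F1, G5, G9, H6.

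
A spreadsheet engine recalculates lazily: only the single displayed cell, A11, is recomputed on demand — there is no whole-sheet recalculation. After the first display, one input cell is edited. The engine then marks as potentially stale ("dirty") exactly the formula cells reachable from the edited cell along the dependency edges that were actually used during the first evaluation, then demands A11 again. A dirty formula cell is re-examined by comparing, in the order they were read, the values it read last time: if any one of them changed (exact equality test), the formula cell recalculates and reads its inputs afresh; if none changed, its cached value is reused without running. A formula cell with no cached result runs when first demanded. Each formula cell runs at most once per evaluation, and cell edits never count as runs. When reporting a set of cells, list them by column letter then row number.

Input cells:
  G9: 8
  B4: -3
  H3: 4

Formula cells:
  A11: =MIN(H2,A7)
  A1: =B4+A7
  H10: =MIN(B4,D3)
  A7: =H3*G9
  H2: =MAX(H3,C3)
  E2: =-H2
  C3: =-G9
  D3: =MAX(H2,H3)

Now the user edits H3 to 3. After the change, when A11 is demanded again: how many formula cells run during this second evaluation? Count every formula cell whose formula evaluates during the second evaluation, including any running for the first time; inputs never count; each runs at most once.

Formula cells that run: A7, A11, H2 — 3 in total.

First evaluation (everything demanded from the output):
  A7 = 4 * 8 = 32
  C3 = -(8) = -8
  H2 = MAX(4, -8) = 4
  A11 = MIN(4, 32) = 4

Propagation after the edit:
  A7: runs — H3 4->3; result 24.
  H2: runs — H3 4->3; result 3.
  A11: runs — H2 4->3; A7 32->24; result 3.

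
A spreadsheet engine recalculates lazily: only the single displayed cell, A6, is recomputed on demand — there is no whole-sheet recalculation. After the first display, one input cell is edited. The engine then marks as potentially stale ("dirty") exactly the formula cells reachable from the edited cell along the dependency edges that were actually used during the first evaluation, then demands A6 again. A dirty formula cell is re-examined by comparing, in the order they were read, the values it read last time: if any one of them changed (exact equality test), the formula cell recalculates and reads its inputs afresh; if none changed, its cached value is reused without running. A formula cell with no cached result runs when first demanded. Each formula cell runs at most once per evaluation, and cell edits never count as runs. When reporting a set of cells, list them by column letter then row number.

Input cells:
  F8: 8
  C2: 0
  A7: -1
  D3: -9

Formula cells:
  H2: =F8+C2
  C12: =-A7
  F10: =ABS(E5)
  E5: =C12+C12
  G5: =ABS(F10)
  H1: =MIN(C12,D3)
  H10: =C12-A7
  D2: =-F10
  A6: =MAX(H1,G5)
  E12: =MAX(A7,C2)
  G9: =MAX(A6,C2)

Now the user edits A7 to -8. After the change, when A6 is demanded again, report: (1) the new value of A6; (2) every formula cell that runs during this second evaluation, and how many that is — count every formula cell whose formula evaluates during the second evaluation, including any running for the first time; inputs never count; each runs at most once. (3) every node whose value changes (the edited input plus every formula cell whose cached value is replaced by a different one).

First evaluation (everything demanded from the output):
  C12 = -(-1) = 1
  E5 = 1 + 1 = 2
  F10 = ABS(2) = 2
  G5 = ABS(2) = 2
  H1 = MIN(1, -9) = -9
  A6 = MAX(-9, 2) = 2

Propagation after the edit:
  C12: runs — A7 -1->-8; result 8.
  E5: runs — C12 1->8; C12 1->8; result 16.
  F10: runs — E5 2->16; result 16.
  G5: runs — F10 2->16; result 16.
  H1: runs — C12 1->8; result -9 (same value as before).
  A6: runs — G5 2->16; result 16.

New value of A6: 16.
Formula cells that run: A6, C12, E5, F10, G5, H1 — 6 in total.
Values that change: A6, A7, C12, E5, F10, G5.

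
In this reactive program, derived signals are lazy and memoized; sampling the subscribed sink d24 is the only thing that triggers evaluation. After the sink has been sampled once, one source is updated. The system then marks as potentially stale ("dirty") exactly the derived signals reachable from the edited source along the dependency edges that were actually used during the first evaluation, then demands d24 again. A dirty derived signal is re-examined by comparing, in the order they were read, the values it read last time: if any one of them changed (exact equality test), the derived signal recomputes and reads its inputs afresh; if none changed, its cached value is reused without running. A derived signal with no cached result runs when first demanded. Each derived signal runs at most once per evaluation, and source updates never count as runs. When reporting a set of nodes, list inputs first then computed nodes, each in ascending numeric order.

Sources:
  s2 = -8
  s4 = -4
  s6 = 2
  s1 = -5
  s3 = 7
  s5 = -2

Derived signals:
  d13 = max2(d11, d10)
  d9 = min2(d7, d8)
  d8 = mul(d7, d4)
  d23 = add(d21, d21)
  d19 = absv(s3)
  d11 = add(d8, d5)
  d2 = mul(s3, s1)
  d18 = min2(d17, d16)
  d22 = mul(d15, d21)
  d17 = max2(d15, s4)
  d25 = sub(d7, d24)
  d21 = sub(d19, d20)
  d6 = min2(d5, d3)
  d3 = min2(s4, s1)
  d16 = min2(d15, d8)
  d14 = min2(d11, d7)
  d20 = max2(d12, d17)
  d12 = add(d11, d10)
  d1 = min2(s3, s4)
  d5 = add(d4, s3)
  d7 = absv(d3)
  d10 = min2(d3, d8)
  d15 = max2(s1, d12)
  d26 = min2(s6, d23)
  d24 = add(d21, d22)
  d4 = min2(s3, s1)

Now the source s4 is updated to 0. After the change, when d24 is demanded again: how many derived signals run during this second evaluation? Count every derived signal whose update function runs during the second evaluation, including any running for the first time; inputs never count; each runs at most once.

First demand of the output computes:
  d3 = min2(-4, -5) = -5
  d4 = min2(7, -5) = -5
  d5 = add(-5, 7) = 2
  d7 = absv(-5) = 5
  d8 = mul(5, -5) = -25
  d10 = min2(-5, -25) = -25
  d11 = add(-25, 2) = -23
  d12 = add(-23, -25) = -48
  d15 = max2(-5, -48) = -5
  d17 = max2(-5, -4) = -4
  d19 = absv(7) = 7
  d20 = max2(-48, -4) = -4
  d21 = sub(7, -4) = 11
  d22 = mul(-5, 11) = -55
  d24 = add(11, -55) = -44

After the edit, cleaning proceeds:
  d3: a read changed (s4 -4->0) — executes, giving -5 — identical to its old value.
  d7: dirty, but its reads are unchanged (d3 unchanged); cached 5 stands.
  d8: dirty, but its reads are unchanged (d7 unchanged, d4 unchanged); cached -25 stands.
  d10: dirty, but its reads are unchanged (d3 unchanged, d8 unchanged); cached -25 stands.
  d11: dirty, but its reads are unchanged (d8 unchanged, d5 unchanged); cached -23 stands.
  d12: dirty, but its reads are unchanged (d11 unchanged, d10 unchanged); cached -48 stands.
  d15: dirty, but its reads are unchanged (s1 unchanged, d12 unchanged); cached -5 stands.
  d17: a read changed (s4 -4->0) — executes, giving 0.
  d20: a read changed (d17 -4->0) — executes, giving 0.
  d21: a read changed (d20 -4->0) — executes, giving 7.
  d22: a read changed (d21 11->7) — executes, giving -35.
  d24: a read changed (d21 11->7; d22 -55->-35) — executes, giving -28.

Note where the cutoff bites: d7 is checked, finds nothing changed, and keeps its cache.

6 derived signals run: d3, d17, d20, d21, d22, d24.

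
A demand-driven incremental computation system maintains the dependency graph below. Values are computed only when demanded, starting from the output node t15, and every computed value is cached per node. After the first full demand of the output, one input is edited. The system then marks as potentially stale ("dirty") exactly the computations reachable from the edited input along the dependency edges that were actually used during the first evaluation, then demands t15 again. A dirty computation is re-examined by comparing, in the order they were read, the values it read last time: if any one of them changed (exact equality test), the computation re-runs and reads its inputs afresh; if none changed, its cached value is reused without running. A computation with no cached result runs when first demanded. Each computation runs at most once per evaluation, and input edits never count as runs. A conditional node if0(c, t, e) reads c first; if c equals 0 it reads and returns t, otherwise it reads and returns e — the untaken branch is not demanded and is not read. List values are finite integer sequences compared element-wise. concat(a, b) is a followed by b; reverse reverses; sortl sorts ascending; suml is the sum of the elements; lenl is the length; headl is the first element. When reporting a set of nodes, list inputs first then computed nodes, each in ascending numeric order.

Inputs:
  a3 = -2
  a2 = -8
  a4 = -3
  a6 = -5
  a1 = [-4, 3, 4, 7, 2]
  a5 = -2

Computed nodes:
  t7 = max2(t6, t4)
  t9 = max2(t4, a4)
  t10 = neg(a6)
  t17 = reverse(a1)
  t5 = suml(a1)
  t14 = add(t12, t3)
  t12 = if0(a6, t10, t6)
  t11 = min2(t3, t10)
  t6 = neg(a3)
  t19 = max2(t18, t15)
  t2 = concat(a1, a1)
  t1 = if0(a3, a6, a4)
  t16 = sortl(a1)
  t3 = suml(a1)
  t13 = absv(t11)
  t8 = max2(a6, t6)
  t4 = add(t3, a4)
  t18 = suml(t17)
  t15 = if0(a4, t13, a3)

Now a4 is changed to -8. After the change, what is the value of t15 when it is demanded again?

New value of t15: -2.

First evaluation (everything demanded from the output):
  t15 = if0(a4=-3 -> else branch a3) = -2

Propagation after the edit:
  t15: runs — a4 -3->-8; result -2 (same value as before).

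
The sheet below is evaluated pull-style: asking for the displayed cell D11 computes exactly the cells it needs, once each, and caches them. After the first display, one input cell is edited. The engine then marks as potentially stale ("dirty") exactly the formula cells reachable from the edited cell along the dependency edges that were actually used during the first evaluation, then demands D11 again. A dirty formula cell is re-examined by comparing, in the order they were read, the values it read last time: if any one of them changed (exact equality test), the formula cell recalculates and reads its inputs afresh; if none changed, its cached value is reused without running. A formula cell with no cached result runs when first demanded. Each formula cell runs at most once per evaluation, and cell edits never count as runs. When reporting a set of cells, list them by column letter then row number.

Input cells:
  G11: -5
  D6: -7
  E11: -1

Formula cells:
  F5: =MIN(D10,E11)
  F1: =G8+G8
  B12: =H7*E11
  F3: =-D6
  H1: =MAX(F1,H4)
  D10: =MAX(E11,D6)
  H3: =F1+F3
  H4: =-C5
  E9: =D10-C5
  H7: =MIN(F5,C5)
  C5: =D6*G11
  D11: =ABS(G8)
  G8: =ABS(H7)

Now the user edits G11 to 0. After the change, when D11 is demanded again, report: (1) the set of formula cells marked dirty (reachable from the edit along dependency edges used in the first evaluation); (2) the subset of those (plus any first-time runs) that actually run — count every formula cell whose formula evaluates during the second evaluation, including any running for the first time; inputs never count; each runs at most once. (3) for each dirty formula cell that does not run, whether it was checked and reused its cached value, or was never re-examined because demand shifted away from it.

The edit dirties: C5, D11, G8, H7.
2 formula cells run: C5, H7.
Cache hits after checking: D11, G8.
Note the absorption at H7: it re-runs yet its value is the same, leaving the output's value untouched.

First demand of the output computes:
  C5 = -7 * -5 = 35
  D10 = MAX(-1, -7) = -1
  F5 = MIN(-1, -1) = -1
  H7 = MIN(-1, 35) = -1
  G8 = ABS(-1) = 1
  D11 = ABS(1) = 1

After the edit, cleaning proceeds:
  C5: a read changed (G11 -5->0) — executes, giving 0.
  H7: a read changed (C5 35->0) — executes, giving -1 — identical to its old value.
  G8: dirty, but its reads are unchanged (H7 unchanged); cached 1 stands.
  D11: dirty, but its reads are unchanged (G8 unchanged); cached 1 stands.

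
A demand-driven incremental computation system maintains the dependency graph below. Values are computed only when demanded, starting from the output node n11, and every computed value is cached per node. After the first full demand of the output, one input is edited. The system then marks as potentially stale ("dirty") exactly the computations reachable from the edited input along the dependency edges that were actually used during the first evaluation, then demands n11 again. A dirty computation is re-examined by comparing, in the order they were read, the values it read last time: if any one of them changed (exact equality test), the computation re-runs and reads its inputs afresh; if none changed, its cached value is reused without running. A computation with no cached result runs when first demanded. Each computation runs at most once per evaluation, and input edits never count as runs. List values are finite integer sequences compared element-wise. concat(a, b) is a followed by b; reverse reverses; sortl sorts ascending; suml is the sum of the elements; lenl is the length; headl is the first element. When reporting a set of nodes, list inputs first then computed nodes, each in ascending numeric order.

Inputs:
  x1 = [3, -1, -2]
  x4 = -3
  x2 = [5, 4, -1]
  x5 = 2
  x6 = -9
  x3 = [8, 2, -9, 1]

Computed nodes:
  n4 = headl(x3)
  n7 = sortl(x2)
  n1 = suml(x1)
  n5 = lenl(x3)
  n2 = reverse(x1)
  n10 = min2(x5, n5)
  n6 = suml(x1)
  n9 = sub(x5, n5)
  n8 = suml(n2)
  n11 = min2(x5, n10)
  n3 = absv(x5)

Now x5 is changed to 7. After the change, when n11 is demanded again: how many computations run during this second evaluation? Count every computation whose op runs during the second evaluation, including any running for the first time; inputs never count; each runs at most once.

First evaluation (everything demanded from the output):
  n5 = lenl([8, 2, -9, 1]) = 4
  n10 = min2(2, 4) = 2
  n11 = min2(2, 2) = 2

Propagation after the edit:
  n10: runs — x5 2->7; result 4.
  n11: runs — x5 2->7; n10 2->4; result 4.

Computations that run: n10, n11 — 2 in total.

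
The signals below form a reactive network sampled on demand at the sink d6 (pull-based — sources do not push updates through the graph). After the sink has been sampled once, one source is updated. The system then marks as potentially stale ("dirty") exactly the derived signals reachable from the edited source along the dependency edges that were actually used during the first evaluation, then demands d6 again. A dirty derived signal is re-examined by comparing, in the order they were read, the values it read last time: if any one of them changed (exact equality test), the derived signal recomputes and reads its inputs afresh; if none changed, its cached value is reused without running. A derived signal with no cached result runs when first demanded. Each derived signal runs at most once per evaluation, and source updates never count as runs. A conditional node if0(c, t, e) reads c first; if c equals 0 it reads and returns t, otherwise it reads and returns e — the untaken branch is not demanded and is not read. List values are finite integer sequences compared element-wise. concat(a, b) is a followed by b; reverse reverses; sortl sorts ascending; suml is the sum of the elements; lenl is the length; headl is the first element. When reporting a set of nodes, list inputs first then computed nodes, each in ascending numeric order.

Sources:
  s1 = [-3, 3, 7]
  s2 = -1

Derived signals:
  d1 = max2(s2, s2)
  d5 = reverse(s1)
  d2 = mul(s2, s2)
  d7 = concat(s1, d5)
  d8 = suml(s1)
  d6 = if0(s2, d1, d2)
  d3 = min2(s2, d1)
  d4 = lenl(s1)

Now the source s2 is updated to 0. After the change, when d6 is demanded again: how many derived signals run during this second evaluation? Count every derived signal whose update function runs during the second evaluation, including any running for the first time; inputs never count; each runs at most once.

Run set: d1, d6 (2 run).
The important point: the flipped condition redirects demand; d2 is left stale, never re-checked.

Initial pass — values computed on the first demand:
  d2 = mul(-1, -1) = 1
  d6 = if0(s2=-1 -> else branch d2) = 1

Second demand — change propagation:
  d1: newly demanded (no cache) — executes and yields 0.
  d2: dirty yet unreached — the second evaluation never asks for it.
  d6: re-runs because s2 -1->0; new result 0.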